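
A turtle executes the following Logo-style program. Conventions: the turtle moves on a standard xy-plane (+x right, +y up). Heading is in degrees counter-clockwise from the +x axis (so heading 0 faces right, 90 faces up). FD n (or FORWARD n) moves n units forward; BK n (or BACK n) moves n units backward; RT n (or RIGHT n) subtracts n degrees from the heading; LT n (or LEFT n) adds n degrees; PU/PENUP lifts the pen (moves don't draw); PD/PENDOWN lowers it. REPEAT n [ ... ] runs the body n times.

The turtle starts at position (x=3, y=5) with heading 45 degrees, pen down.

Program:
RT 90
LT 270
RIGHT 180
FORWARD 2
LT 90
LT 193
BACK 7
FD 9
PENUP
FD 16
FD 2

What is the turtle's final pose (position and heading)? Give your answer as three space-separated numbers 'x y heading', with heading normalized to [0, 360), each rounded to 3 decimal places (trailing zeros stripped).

Executing turtle program step by step:
Start: pos=(3,5), heading=45, pen down
RT 90: heading 45 -> 315
LT 270: heading 315 -> 225
RT 180: heading 225 -> 45
FD 2: (3,5) -> (4.414,6.414) [heading=45, draw]
LT 90: heading 45 -> 135
LT 193: heading 135 -> 328
BK 7: (4.414,6.414) -> (-1.522,10.124) [heading=328, draw]
FD 9: (-1.522,10.124) -> (6.11,5.354) [heading=328, draw]
PU: pen up
FD 16: (6.11,5.354) -> (19.679,-3.124) [heading=328, move]
FD 2: (19.679,-3.124) -> (21.375,-4.184) [heading=328, move]
Final: pos=(21.375,-4.184), heading=328, 3 segment(s) drawn

Answer: 21.375 -4.184 328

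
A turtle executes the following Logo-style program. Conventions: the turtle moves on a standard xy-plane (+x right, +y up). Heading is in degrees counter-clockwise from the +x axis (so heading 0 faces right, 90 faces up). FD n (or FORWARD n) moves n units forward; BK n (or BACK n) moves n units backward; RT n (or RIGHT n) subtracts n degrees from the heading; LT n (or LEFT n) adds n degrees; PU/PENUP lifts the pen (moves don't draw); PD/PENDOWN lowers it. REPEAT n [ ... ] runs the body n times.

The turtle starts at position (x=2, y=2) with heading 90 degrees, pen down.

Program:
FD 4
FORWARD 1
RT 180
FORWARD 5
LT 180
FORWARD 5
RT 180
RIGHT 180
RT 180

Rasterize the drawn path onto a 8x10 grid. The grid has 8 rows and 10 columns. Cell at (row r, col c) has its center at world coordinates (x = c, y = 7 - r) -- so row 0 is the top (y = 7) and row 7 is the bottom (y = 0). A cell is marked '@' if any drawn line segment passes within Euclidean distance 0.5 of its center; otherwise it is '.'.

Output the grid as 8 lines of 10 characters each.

Segment 0: (2,2) -> (2,6)
Segment 1: (2,6) -> (2,7)
Segment 2: (2,7) -> (2,2)
Segment 3: (2,2) -> (2,7)

Answer: ..@.......
..@.......
..@.......
..@.......
..@.......
..@.......
..........
..........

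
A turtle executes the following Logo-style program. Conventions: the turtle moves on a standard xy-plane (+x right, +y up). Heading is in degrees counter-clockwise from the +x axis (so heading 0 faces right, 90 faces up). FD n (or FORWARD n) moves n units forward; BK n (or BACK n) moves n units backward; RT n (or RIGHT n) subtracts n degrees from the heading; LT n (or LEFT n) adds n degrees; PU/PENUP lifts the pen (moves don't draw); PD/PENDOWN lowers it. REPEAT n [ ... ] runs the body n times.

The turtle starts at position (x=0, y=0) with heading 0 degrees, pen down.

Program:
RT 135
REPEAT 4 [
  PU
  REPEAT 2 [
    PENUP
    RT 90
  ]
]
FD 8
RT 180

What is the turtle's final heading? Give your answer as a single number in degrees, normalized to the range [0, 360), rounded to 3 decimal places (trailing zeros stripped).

Executing turtle program step by step:
Start: pos=(0,0), heading=0, pen down
RT 135: heading 0 -> 225
REPEAT 4 [
  -- iteration 1/4 --
  PU: pen up
  REPEAT 2 [
    -- iteration 1/2 --
    PU: pen up
    RT 90: heading 225 -> 135
    -- iteration 2/2 --
    PU: pen up
    RT 90: heading 135 -> 45
  ]
  -- iteration 2/4 --
  PU: pen up
  REPEAT 2 [
    -- iteration 1/2 --
    PU: pen up
    RT 90: heading 45 -> 315
    -- iteration 2/2 --
    PU: pen up
    RT 90: heading 315 -> 225
  ]
  -- iteration 3/4 --
  PU: pen up
  REPEAT 2 [
    -- iteration 1/2 --
    PU: pen up
    RT 90: heading 225 -> 135
    -- iteration 2/2 --
    PU: pen up
    RT 90: heading 135 -> 45
  ]
  -- iteration 4/4 --
  PU: pen up
  REPEAT 2 [
    -- iteration 1/2 --
    PU: pen up
    RT 90: heading 45 -> 315
    -- iteration 2/2 --
    PU: pen up
    RT 90: heading 315 -> 225
  ]
]
FD 8: (0,0) -> (-5.657,-5.657) [heading=225, move]
RT 180: heading 225 -> 45
Final: pos=(-5.657,-5.657), heading=45, 0 segment(s) drawn

Answer: 45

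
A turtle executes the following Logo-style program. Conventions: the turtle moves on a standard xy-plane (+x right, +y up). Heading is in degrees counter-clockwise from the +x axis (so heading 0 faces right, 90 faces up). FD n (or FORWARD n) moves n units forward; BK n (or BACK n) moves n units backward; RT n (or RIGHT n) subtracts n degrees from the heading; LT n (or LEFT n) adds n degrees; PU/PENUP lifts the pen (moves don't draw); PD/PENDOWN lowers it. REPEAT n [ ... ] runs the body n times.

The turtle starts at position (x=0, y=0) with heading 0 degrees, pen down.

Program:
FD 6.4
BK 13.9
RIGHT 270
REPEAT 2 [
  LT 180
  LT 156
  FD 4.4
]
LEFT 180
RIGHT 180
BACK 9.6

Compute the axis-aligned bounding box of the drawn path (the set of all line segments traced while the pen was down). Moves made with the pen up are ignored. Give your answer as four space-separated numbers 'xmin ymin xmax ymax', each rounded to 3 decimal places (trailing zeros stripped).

Executing turtle program step by step:
Start: pos=(0,0), heading=0, pen down
FD 6.4: (0,0) -> (6.4,0) [heading=0, draw]
BK 13.9: (6.4,0) -> (-7.5,0) [heading=0, draw]
RT 270: heading 0 -> 90
REPEAT 2 [
  -- iteration 1/2 --
  LT 180: heading 90 -> 270
  LT 156: heading 270 -> 66
  FD 4.4: (-7.5,0) -> (-5.71,4.02) [heading=66, draw]
  -- iteration 2/2 --
  LT 180: heading 66 -> 246
  LT 156: heading 246 -> 42
  FD 4.4: (-5.71,4.02) -> (-2.441,6.964) [heading=42, draw]
]
LT 180: heading 42 -> 222
RT 180: heading 222 -> 42
BK 9.6: (-2.441,6.964) -> (-9.575,0.54) [heading=42, draw]
Final: pos=(-9.575,0.54), heading=42, 5 segment(s) drawn

Segment endpoints: x in {-9.575, -7.5, -5.71, -2.441, 0, 6.4}, y in {0, 0.54, 4.02, 6.964}
xmin=-9.575, ymin=0, xmax=6.4, ymax=6.964

Answer: -9.575 0 6.4 6.964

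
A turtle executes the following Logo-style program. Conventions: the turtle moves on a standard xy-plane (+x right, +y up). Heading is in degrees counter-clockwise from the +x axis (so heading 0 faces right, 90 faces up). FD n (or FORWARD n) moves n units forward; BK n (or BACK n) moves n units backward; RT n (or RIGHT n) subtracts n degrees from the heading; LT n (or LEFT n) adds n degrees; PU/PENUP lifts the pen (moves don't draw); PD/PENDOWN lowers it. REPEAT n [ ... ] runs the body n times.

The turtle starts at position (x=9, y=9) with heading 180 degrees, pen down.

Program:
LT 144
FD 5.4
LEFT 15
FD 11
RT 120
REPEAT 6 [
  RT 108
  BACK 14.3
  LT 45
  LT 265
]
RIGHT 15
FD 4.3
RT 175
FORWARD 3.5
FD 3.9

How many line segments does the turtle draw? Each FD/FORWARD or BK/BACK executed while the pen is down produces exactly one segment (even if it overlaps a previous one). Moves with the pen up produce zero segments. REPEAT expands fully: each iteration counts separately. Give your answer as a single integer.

Answer: 11

Derivation:
Executing turtle program step by step:
Start: pos=(9,9), heading=180, pen down
LT 144: heading 180 -> 324
FD 5.4: (9,9) -> (13.369,5.826) [heading=324, draw]
LT 15: heading 324 -> 339
FD 11: (13.369,5.826) -> (23.638,1.884) [heading=339, draw]
RT 120: heading 339 -> 219
REPEAT 6 [
  -- iteration 1/6 --
  RT 108: heading 219 -> 111
  BK 14.3: (23.638,1.884) -> (28.763,-11.466) [heading=111, draw]
  LT 45: heading 111 -> 156
  LT 265: heading 156 -> 61
  -- iteration 2/6 --
  RT 108: heading 61 -> 313
  BK 14.3: (28.763,-11.466) -> (19.01,-1.008) [heading=313, draw]
  LT 45: heading 313 -> 358
  LT 265: heading 358 -> 263
  -- iteration 3/6 --
  RT 108: heading 263 -> 155
  BK 14.3: (19.01,-1.008) -> (31.97,-7.051) [heading=155, draw]
  LT 45: heading 155 -> 200
  LT 265: heading 200 -> 105
  -- iteration 4/6 --
  RT 108: heading 105 -> 357
  BK 14.3: (31.97,-7.051) -> (17.69,-6.303) [heading=357, draw]
  LT 45: heading 357 -> 42
  LT 265: heading 42 -> 307
  -- iteration 5/6 --
  RT 108: heading 307 -> 199
  BK 14.3: (17.69,-6.303) -> (31.211,-1.647) [heading=199, draw]
  LT 45: heading 199 -> 244
  LT 265: heading 244 -> 149
  -- iteration 6/6 --
  RT 108: heading 149 -> 41
  BK 14.3: (31.211,-1.647) -> (20.419,-11.029) [heading=41, draw]
  LT 45: heading 41 -> 86
  LT 265: heading 86 -> 351
]
RT 15: heading 351 -> 336
FD 4.3: (20.419,-11.029) -> (24.347,-12.778) [heading=336, draw]
RT 175: heading 336 -> 161
FD 3.5: (24.347,-12.778) -> (21.037,-11.638) [heading=161, draw]
FD 3.9: (21.037,-11.638) -> (17.35,-10.369) [heading=161, draw]
Final: pos=(17.35,-10.369), heading=161, 11 segment(s) drawn
Segments drawn: 11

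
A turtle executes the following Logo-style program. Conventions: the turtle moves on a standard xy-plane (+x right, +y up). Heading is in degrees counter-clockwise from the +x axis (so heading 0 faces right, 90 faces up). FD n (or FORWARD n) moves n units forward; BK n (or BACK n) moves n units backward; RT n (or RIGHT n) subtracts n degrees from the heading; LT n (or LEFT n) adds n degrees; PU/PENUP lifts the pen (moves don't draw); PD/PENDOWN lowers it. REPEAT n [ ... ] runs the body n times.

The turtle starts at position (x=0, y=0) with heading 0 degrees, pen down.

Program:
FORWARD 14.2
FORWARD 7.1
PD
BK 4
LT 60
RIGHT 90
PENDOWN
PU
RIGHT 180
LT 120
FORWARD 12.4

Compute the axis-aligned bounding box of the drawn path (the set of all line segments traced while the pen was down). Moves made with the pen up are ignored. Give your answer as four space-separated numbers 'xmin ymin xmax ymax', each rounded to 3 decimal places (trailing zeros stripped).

Answer: 0 0 21.3 0

Derivation:
Executing turtle program step by step:
Start: pos=(0,0), heading=0, pen down
FD 14.2: (0,0) -> (14.2,0) [heading=0, draw]
FD 7.1: (14.2,0) -> (21.3,0) [heading=0, draw]
PD: pen down
BK 4: (21.3,0) -> (17.3,0) [heading=0, draw]
LT 60: heading 0 -> 60
RT 90: heading 60 -> 330
PD: pen down
PU: pen up
RT 180: heading 330 -> 150
LT 120: heading 150 -> 270
FD 12.4: (17.3,0) -> (17.3,-12.4) [heading=270, move]
Final: pos=(17.3,-12.4), heading=270, 3 segment(s) drawn

Segment endpoints: x in {0, 14.2, 17.3, 21.3}, y in {0}
xmin=0, ymin=0, xmax=21.3, ymax=0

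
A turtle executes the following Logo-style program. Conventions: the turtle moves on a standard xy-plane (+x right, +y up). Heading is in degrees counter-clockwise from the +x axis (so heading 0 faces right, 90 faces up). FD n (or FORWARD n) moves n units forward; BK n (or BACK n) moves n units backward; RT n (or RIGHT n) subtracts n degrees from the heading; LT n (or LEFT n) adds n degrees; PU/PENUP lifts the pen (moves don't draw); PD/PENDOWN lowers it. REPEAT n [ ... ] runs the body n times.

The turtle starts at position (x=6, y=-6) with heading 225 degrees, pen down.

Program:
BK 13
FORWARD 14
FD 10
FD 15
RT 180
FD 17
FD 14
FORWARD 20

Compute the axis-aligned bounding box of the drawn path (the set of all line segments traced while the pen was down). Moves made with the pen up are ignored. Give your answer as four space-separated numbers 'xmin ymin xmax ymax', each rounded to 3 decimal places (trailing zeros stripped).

Answer: -12.385 -24.385 23.678 11.678

Derivation:
Executing turtle program step by step:
Start: pos=(6,-6), heading=225, pen down
BK 13: (6,-6) -> (15.192,3.192) [heading=225, draw]
FD 14: (15.192,3.192) -> (5.293,-6.707) [heading=225, draw]
FD 10: (5.293,-6.707) -> (-1.778,-13.778) [heading=225, draw]
FD 15: (-1.778,-13.778) -> (-12.385,-24.385) [heading=225, draw]
RT 180: heading 225 -> 45
FD 17: (-12.385,-24.385) -> (-0.364,-12.364) [heading=45, draw]
FD 14: (-0.364,-12.364) -> (9.536,-2.464) [heading=45, draw]
FD 20: (9.536,-2.464) -> (23.678,11.678) [heading=45, draw]
Final: pos=(23.678,11.678), heading=45, 7 segment(s) drawn

Segment endpoints: x in {-12.385, -1.778, -0.364, 5.293, 6, 9.536, 15.192, 23.678}, y in {-24.385, -13.778, -12.364, -6.707, -6, -2.464, 3.192, 11.678}
xmin=-12.385, ymin=-24.385, xmax=23.678, ymax=11.678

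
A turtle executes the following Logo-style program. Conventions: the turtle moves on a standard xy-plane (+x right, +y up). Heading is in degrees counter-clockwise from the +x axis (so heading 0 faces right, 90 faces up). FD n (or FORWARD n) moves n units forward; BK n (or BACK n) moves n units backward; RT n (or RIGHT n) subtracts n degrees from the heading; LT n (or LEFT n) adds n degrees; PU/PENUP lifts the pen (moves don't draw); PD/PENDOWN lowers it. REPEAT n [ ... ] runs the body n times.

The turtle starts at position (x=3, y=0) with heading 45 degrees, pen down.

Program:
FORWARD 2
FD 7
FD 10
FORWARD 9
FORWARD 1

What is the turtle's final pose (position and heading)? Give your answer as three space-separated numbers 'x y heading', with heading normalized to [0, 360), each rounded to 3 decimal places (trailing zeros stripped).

Answer: 23.506 20.506 45

Derivation:
Executing turtle program step by step:
Start: pos=(3,0), heading=45, pen down
FD 2: (3,0) -> (4.414,1.414) [heading=45, draw]
FD 7: (4.414,1.414) -> (9.364,6.364) [heading=45, draw]
FD 10: (9.364,6.364) -> (16.435,13.435) [heading=45, draw]
FD 9: (16.435,13.435) -> (22.799,19.799) [heading=45, draw]
FD 1: (22.799,19.799) -> (23.506,20.506) [heading=45, draw]
Final: pos=(23.506,20.506), heading=45, 5 segment(s) drawn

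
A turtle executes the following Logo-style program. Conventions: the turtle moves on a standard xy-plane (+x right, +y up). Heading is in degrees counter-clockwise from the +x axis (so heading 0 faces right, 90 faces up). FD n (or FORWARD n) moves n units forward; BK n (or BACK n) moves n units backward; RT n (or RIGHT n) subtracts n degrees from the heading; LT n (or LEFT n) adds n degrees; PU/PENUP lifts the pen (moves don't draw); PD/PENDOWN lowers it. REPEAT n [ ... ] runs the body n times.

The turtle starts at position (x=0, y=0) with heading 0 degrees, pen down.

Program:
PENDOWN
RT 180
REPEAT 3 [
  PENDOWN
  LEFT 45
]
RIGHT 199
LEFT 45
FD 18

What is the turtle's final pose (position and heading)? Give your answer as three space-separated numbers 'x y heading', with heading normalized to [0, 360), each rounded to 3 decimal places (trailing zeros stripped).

Executing turtle program step by step:
Start: pos=(0,0), heading=0, pen down
PD: pen down
RT 180: heading 0 -> 180
REPEAT 3 [
  -- iteration 1/3 --
  PD: pen down
  LT 45: heading 180 -> 225
  -- iteration 2/3 --
  PD: pen down
  LT 45: heading 225 -> 270
  -- iteration 3/3 --
  PD: pen down
  LT 45: heading 270 -> 315
]
RT 199: heading 315 -> 116
LT 45: heading 116 -> 161
FD 18: (0,0) -> (-17.019,5.86) [heading=161, draw]
Final: pos=(-17.019,5.86), heading=161, 1 segment(s) drawn

Answer: -17.019 5.86 161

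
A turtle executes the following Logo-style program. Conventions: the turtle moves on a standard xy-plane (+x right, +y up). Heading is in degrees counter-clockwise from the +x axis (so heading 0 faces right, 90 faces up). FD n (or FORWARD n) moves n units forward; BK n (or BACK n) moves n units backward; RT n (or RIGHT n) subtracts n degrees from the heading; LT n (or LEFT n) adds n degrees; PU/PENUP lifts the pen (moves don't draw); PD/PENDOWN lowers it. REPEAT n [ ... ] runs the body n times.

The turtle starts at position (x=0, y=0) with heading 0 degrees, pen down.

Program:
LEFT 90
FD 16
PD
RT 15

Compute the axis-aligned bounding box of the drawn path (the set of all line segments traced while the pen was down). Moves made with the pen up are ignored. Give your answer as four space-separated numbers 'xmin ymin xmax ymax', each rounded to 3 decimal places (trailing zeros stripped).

Answer: 0 0 0 16

Derivation:
Executing turtle program step by step:
Start: pos=(0,0), heading=0, pen down
LT 90: heading 0 -> 90
FD 16: (0,0) -> (0,16) [heading=90, draw]
PD: pen down
RT 15: heading 90 -> 75
Final: pos=(0,16), heading=75, 1 segment(s) drawn

Segment endpoints: x in {0, 0}, y in {0, 16}
xmin=0, ymin=0, xmax=0, ymax=16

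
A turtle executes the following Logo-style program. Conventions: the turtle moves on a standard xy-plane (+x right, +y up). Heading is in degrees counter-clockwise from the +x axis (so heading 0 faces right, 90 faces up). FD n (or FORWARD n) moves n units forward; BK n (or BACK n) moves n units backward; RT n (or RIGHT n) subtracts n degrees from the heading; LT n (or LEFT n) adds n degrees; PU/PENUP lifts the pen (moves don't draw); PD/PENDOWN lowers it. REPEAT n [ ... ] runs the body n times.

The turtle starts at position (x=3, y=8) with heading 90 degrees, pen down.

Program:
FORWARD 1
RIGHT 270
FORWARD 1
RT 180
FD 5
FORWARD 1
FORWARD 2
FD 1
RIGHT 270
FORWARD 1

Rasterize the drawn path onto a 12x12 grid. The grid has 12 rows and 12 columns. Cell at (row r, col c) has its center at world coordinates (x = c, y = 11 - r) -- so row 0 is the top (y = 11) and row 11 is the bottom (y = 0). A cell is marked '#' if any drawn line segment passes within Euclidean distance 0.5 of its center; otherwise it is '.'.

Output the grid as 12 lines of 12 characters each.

Segment 0: (3,8) -> (3,9)
Segment 1: (3,9) -> (2,9)
Segment 2: (2,9) -> (7,9)
Segment 3: (7,9) -> (8,9)
Segment 4: (8,9) -> (10,9)
Segment 5: (10,9) -> (11,9)
Segment 6: (11,9) -> (11,10)

Answer: ............
...........#
..##########
...#........
............
............
............
............
............
............
............
............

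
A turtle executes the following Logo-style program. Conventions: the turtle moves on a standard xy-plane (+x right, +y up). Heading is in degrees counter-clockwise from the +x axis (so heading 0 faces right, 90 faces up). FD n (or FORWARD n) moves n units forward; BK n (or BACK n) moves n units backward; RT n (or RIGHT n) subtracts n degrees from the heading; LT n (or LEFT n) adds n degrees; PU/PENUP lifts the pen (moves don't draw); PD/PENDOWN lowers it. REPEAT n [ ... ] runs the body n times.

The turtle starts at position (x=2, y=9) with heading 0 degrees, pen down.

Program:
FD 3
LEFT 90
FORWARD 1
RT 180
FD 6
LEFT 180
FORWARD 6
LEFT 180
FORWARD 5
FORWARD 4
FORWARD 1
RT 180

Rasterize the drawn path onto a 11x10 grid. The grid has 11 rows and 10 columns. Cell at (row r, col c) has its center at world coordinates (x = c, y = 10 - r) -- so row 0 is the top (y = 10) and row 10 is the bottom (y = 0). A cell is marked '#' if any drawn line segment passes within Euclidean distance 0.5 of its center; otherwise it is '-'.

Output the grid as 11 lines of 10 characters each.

Answer: -----#----
--####----
-----#----
-----#----
-----#----
-----#----
-----#----
-----#----
-----#----
-----#----
-----#----

Derivation:
Segment 0: (2,9) -> (5,9)
Segment 1: (5,9) -> (5,10)
Segment 2: (5,10) -> (5,4)
Segment 3: (5,4) -> (5,10)
Segment 4: (5,10) -> (5,5)
Segment 5: (5,5) -> (5,1)
Segment 6: (5,1) -> (5,0)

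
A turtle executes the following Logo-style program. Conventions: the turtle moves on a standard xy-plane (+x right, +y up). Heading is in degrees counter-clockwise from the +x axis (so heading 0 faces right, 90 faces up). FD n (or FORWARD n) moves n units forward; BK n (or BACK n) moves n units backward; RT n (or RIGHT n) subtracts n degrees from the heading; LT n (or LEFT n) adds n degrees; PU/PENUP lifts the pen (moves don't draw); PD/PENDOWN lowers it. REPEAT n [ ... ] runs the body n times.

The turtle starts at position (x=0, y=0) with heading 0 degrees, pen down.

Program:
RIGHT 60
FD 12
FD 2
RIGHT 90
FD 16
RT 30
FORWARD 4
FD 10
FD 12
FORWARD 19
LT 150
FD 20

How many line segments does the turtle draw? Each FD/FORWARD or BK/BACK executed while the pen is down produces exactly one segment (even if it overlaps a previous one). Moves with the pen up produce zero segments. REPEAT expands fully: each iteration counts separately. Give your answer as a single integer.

Answer: 8

Derivation:
Executing turtle program step by step:
Start: pos=(0,0), heading=0, pen down
RT 60: heading 0 -> 300
FD 12: (0,0) -> (6,-10.392) [heading=300, draw]
FD 2: (6,-10.392) -> (7,-12.124) [heading=300, draw]
RT 90: heading 300 -> 210
FD 16: (7,-12.124) -> (-6.856,-20.124) [heading=210, draw]
RT 30: heading 210 -> 180
FD 4: (-6.856,-20.124) -> (-10.856,-20.124) [heading=180, draw]
FD 10: (-10.856,-20.124) -> (-20.856,-20.124) [heading=180, draw]
FD 12: (-20.856,-20.124) -> (-32.856,-20.124) [heading=180, draw]
FD 19: (-32.856,-20.124) -> (-51.856,-20.124) [heading=180, draw]
LT 150: heading 180 -> 330
FD 20: (-51.856,-20.124) -> (-34.536,-30.124) [heading=330, draw]
Final: pos=(-34.536,-30.124), heading=330, 8 segment(s) drawn
Segments drawn: 8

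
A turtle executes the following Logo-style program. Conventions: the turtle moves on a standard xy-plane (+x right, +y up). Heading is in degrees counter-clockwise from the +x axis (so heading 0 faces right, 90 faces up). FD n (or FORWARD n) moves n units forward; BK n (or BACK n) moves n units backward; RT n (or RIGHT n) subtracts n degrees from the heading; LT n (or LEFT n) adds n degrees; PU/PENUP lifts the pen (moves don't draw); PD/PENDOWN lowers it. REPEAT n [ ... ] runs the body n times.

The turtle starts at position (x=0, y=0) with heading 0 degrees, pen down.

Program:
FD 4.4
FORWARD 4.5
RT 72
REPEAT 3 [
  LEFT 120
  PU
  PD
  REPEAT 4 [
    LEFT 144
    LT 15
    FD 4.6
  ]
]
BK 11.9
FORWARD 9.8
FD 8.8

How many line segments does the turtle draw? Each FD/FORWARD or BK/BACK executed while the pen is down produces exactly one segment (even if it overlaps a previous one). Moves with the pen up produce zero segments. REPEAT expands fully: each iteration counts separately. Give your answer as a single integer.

Executing turtle program step by step:
Start: pos=(0,0), heading=0, pen down
FD 4.4: (0,0) -> (4.4,0) [heading=0, draw]
FD 4.5: (4.4,0) -> (8.9,0) [heading=0, draw]
RT 72: heading 0 -> 288
REPEAT 3 [
  -- iteration 1/3 --
  LT 120: heading 288 -> 48
  PU: pen up
  PD: pen down
  REPEAT 4 [
    -- iteration 1/4 --
    LT 144: heading 48 -> 192
    LT 15: heading 192 -> 207
    FD 4.6: (8.9,0) -> (4.801,-2.088) [heading=207, draw]
    -- iteration 2/4 --
    LT 144: heading 207 -> 351
    LT 15: heading 351 -> 6
    FD 4.6: (4.801,-2.088) -> (9.376,-1.608) [heading=6, draw]
    -- iteration 3/4 --
    LT 144: heading 6 -> 150
    LT 15: heading 150 -> 165
    FD 4.6: (9.376,-1.608) -> (4.933,-0.417) [heading=165, draw]
    -- iteration 4/4 --
    LT 144: heading 165 -> 309
    LT 15: heading 309 -> 324
    FD 4.6: (4.933,-0.417) -> (8.654,-3.121) [heading=324, draw]
  ]
  -- iteration 2/3 --
  LT 120: heading 324 -> 84
  PU: pen up
  PD: pen down
  REPEAT 4 [
    -- iteration 1/4 --
    LT 144: heading 84 -> 228
    LT 15: heading 228 -> 243
    FD 4.6: (8.654,-3.121) -> (6.566,-7.219) [heading=243, draw]
    -- iteration 2/4 --
    LT 144: heading 243 -> 27
    LT 15: heading 27 -> 42
    FD 4.6: (6.566,-7.219) -> (9.984,-4.141) [heading=42, draw]
    -- iteration 3/4 --
    LT 144: heading 42 -> 186
    LT 15: heading 186 -> 201
    FD 4.6: (9.984,-4.141) -> (5.69,-5.79) [heading=201, draw]
    -- iteration 4/4 --
    LT 144: heading 201 -> 345
    LT 15: heading 345 -> 0
    FD 4.6: (5.69,-5.79) -> (10.29,-5.79) [heading=0, draw]
  ]
  -- iteration 3/3 --
  LT 120: heading 0 -> 120
  PU: pen up
  PD: pen down
  REPEAT 4 [
    -- iteration 1/4 --
    LT 144: heading 120 -> 264
    LT 15: heading 264 -> 279
    FD 4.6: (10.29,-5.79) -> (11.01,-10.333) [heading=279, draw]
    -- iteration 2/4 --
    LT 144: heading 279 -> 63
    LT 15: heading 63 -> 78
    FD 4.6: (11.01,-10.333) -> (11.966,-5.834) [heading=78, draw]
    -- iteration 3/4 --
    LT 144: heading 78 -> 222
    LT 15: heading 222 -> 237
    FD 4.6: (11.966,-5.834) -> (9.461,-9.692) [heading=237, draw]
    -- iteration 4/4 --
    LT 144: heading 237 -> 21
    LT 15: heading 21 -> 36
    FD 4.6: (9.461,-9.692) -> (13.182,-6.988) [heading=36, draw]
  ]
]
BK 11.9: (13.182,-6.988) -> (3.555,-13.982) [heading=36, draw]
FD 9.8: (3.555,-13.982) -> (11.483,-8.222) [heading=36, draw]
FD 8.8: (11.483,-8.222) -> (18.603,-3.05) [heading=36, draw]
Final: pos=(18.603,-3.05), heading=36, 17 segment(s) drawn
Segments drawn: 17

Answer: 17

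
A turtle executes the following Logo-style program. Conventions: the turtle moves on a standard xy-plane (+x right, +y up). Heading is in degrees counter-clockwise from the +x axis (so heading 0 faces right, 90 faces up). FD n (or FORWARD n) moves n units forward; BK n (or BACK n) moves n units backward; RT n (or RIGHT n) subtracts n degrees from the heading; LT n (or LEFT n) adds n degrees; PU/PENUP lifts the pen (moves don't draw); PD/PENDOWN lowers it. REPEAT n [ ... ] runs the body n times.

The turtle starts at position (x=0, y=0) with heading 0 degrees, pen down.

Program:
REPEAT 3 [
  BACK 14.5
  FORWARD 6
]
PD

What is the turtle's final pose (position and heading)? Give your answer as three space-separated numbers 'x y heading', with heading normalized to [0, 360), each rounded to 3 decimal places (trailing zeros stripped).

Answer: -25.5 0 0

Derivation:
Executing turtle program step by step:
Start: pos=(0,0), heading=0, pen down
REPEAT 3 [
  -- iteration 1/3 --
  BK 14.5: (0,0) -> (-14.5,0) [heading=0, draw]
  FD 6: (-14.5,0) -> (-8.5,0) [heading=0, draw]
  -- iteration 2/3 --
  BK 14.5: (-8.5,0) -> (-23,0) [heading=0, draw]
  FD 6: (-23,0) -> (-17,0) [heading=0, draw]
  -- iteration 3/3 --
  BK 14.5: (-17,0) -> (-31.5,0) [heading=0, draw]
  FD 6: (-31.5,0) -> (-25.5,0) [heading=0, draw]
]
PD: pen down
Final: pos=(-25.5,0), heading=0, 6 segment(s) drawn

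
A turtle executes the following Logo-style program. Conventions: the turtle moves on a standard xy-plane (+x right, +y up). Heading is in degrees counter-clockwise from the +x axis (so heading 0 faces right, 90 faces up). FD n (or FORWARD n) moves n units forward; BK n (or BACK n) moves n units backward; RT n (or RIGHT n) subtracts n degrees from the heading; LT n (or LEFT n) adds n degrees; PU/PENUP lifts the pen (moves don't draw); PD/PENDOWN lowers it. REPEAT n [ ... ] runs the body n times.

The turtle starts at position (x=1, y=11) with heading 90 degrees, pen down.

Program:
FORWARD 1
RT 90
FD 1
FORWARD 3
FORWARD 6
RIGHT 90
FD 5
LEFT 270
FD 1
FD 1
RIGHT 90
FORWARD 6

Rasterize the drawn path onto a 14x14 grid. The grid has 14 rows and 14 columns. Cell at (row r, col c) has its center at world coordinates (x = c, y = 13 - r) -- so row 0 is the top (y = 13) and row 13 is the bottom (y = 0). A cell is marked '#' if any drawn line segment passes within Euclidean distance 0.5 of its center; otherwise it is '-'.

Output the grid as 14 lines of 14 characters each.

Answer: ---------#----
-###########--
-#-------#-#--
---------#-#--
---------#-#--
---------#-#--
---------###--
--------------
--------------
--------------
--------------
--------------
--------------
--------------

Derivation:
Segment 0: (1,11) -> (1,12)
Segment 1: (1,12) -> (2,12)
Segment 2: (2,12) -> (5,12)
Segment 3: (5,12) -> (11,12)
Segment 4: (11,12) -> (11,7)
Segment 5: (11,7) -> (10,7)
Segment 6: (10,7) -> (9,7)
Segment 7: (9,7) -> (9,13)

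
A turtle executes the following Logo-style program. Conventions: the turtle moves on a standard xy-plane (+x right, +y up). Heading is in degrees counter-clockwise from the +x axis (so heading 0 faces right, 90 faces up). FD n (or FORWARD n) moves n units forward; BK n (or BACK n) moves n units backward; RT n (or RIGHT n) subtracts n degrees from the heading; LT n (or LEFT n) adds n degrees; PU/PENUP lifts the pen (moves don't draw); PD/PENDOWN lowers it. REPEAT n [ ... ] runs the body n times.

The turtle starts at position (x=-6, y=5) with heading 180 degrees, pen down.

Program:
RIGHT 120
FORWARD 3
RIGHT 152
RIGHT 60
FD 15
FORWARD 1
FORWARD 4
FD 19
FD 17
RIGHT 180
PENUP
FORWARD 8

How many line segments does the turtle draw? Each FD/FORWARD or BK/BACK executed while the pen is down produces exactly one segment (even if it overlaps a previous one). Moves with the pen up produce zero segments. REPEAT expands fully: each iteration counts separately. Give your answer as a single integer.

Answer: 6

Derivation:
Executing turtle program step by step:
Start: pos=(-6,5), heading=180, pen down
RT 120: heading 180 -> 60
FD 3: (-6,5) -> (-4.5,7.598) [heading=60, draw]
RT 152: heading 60 -> 268
RT 60: heading 268 -> 208
FD 15: (-4.5,7.598) -> (-17.744,0.556) [heading=208, draw]
FD 1: (-17.744,0.556) -> (-18.627,0.087) [heading=208, draw]
FD 4: (-18.627,0.087) -> (-22.159,-1.791) [heading=208, draw]
FD 19: (-22.159,-1.791) -> (-38.935,-10.711) [heading=208, draw]
FD 17: (-38.935,-10.711) -> (-53.945,-18.692) [heading=208, draw]
RT 180: heading 208 -> 28
PU: pen up
FD 8: (-53.945,-18.692) -> (-46.881,-14.937) [heading=28, move]
Final: pos=(-46.881,-14.937), heading=28, 6 segment(s) drawn
Segments drawn: 6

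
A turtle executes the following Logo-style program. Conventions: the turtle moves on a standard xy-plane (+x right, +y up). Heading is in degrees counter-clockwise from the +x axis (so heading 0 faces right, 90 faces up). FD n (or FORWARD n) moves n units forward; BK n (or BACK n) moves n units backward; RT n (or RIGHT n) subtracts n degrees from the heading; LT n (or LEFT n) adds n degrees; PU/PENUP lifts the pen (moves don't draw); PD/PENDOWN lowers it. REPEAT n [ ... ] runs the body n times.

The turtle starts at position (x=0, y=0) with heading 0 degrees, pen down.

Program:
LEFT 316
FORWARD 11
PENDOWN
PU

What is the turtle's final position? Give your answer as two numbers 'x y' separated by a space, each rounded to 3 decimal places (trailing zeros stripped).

Executing turtle program step by step:
Start: pos=(0,0), heading=0, pen down
LT 316: heading 0 -> 316
FD 11: (0,0) -> (7.913,-7.641) [heading=316, draw]
PD: pen down
PU: pen up
Final: pos=(7.913,-7.641), heading=316, 1 segment(s) drawn

Answer: 7.913 -7.641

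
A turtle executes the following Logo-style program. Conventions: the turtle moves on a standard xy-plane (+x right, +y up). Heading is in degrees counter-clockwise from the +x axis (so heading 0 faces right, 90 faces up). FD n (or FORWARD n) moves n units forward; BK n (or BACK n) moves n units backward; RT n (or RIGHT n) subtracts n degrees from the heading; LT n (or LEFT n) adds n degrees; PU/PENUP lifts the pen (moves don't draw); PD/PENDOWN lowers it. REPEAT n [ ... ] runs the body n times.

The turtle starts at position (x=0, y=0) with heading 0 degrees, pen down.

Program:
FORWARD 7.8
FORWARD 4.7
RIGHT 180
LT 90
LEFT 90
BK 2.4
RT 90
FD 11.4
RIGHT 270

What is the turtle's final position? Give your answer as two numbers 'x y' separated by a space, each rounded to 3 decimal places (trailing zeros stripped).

Executing turtle program step by step:
Start: pos=(0,0), heading=0, pen down
FD 7.8: (0,0) -> (7.8,0) [heading=0, draw]
FD 4.7: (7.8,0) -> (12.5,0) [heading=0, draw]
RT 180: heading 0 -> 180
LT 90: heading 180 -> 270
LT 90: heading 270 -> 0
BK 2.4: (12.5,0) -> (10.1,0) [heading=0, draw]
RT 90: heading 0 -> 270
FD 11.4: (10.1,0) -> (10.1,-11.4) [heading=270, draw]
RT 270: heading 270 -> 0
Final: pos=(10.1,-11.4), heading=0, 4 segment(s) drawn

Answer: 10.1 -11.4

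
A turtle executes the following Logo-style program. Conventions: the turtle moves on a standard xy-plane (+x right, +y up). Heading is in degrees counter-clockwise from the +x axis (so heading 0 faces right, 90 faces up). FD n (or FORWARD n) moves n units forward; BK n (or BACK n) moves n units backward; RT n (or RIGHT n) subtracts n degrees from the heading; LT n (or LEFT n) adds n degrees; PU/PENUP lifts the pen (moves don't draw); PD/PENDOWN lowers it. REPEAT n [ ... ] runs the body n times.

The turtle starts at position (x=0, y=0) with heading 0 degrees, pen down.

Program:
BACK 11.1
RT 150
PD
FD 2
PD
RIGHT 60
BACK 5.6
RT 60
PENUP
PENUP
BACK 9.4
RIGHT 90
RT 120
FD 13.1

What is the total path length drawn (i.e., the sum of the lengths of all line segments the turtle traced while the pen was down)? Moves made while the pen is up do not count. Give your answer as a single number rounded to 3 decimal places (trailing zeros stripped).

Answer: 18.7

Derivation:
Executing turtle program step by step:
Start: pos=(0,0), heading=0, pen down
BK 11.1: (0,0) -> (-11.1,0) [heading=0, draw]
RT 150: heading 0 -> 210
PD: pen down
FD 2: (-11.1,0) -> (-12.832,-1) [heading=210, draw]
PD: pen down
RT 60: heading 210 -> 150
BK 5.6: (-12.832,-1) -> (-7.982,-3.8) [heading=150, draw]
RT 60: heading 150 -> 90
PU: pen up
PU: pen up
BK 9.4: (-7.982,-3.8) -> (-7.982,-13.2) [heading=90, move]
RT 90: heading 90 -> 0
RT 120: heading 0 -> 240
FD 13.1: (-7.982,-13.2) -> (-14.532,-24.545) [heading=240, move]
Final: pos=(-14.532,-24.545), heading=240, 3 segment(s) drawn

Segment lengths:
  seg 1: (0,0) -> (-11.1,0), length = 11.1
  seg 2: (-11.1,0) -> (-12.832,-1), length = 2
  seg 3: (-12.832,-1) -> (-7.982,-3.8), length = 5.6
Total = 18.7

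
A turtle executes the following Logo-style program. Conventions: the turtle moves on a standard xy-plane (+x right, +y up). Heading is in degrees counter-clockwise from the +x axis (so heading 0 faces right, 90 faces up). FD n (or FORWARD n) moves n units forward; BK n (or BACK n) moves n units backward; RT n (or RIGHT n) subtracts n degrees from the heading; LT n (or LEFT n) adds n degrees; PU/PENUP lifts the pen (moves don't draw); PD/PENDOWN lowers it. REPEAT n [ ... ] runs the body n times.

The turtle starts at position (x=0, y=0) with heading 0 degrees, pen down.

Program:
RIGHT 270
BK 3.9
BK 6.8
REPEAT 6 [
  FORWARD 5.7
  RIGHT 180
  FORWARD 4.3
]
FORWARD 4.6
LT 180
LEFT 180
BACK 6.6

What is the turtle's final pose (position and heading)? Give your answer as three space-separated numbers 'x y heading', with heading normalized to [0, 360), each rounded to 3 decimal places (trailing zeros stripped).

Executing turtle program step by step:
Start: pos=(0,0), heading=0, pen down
RT 270: heading 0 -> 90
BK 3.9: (0,0) -> (0,-3.9) [heading=90, draw]
BK 6.8: (0,-3.9) -> (0,-10.7) [heading=90, draw]
REPEAT 6 [
  -- iteration 1/6 --
  FD 5.7: (0,-10.7) -> (0,-5) [heading=90, draw]
  RT 180: heading 90 -> 270
  FD 4.3: (0,-5) -> (0,-9.3) [heading=270, draw]
  -- iteration 2/6 --
  FD 5.7: (0,-9.3) -> (0,-15) [heading=270, draw]
  RT 180: heading 270 -> 90
  FD 4.3: (0,-15) -> (0,-10.7) [heading=90, draw]
  -- iteration 3/6 --
  FD 5.7: (0,-10.7) -> (0,-5) [heading=90, draw]
  RT 180: heading 90 -> 270
  FD 4.3: (0,-5) -> (0,-9.3) [heading=270, draw]
  -- iteration 4/6 --
  FD 5.7: (0,-9.3) -> (0,-15) [heading=270, draw]
  RT 180: heading 270 -> 90
  FD 4.3: (0,-15) -> (0,-10.7) [heading=90, draw]
  -- iteration 5/6 --
  FD 5.7: (0,-10.7) -> (0,-5) [heading=90, draw]
  RT 180: heading 90 -> 270
  FD 4.3: (0,-5) -> (0,-9.3) [heading=270, draw]
  -- iteration 6/6 --
  FD 5.7: (0,-9.3) -> (0,-15) [heading=270, draw]
  RT 180: heading 270 -> 90
  FD 4.3: (0,-15) -> (0,-10.7) [heading=90, draw]
]
FD 4.6: (0,-10.7) -> (0,-6.1) [heading=90, draw]
LT 180: heading 90 -> 270
LT 180: heading 270 -> 90
BK 6.6: (0,-6.1) -> (0,-12.7) [heading=90, draw]
Final: pos=(0,-12.7), heading=90, 16 segment(s) drawn

Answer: 0 -12.7 90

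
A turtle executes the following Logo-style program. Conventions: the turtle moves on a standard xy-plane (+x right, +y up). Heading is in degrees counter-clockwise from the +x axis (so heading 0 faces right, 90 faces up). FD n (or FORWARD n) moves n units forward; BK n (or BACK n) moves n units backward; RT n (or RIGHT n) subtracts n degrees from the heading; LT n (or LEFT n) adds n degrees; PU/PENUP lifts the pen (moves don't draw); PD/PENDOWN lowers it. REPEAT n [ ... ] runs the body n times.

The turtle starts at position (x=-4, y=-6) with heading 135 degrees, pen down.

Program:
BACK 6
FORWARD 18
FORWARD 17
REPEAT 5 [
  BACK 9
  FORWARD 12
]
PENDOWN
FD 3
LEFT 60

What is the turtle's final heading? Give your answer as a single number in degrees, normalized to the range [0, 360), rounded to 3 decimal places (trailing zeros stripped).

Answer: 195

Derivation:
Executing turtle program step by step:
Start: pos=(-4,-6), heading=135, pen down
BK 6: (-4,-6) -> (0.243,-10.243) [heading=135, draw]
FD 18: (0.243,-10.243) -> (-12.485,2.485) [heading=135, draw]
FD 17: (-12.485,2.485) -> (-24.506,14.506) [heading=135, draw]
REPEAT 5 [
  -- iteration 1/5 --
  BK 9: (-24.506,14.506) -> (-18.142,8.142) [heading=135, draw]
  FD 12: (-18.142,8.142) -> (-26.627,16.627) [heading=135, draw]
  -- iteration 2/5 --
  BK 9: (-26.627,16.627) -> (-20.263,10.263) [heading=135, draw]
  FD 12: (-20.263,10.263) -> (-28.749,18.749) [heading=135, draw]
  -- iteration 3/5 --
  BK 9: (-28.749,18.749) -> (-22.385,12.385) [heading=135, draw]
  FD 12: (-22.385,12.385) -> (-30.87,20.87) [heading=135, draw]
  -- iteration 4/5 --
  BK 9: (-30.87,20.87) -> (-24.506,14.506) [heading=135, draw]
  FD 12: (-24.506,14.506) -> (-32.991,22.991) [heading=135, draw]
  -- iteration 5/5 --
  BK 9: (-32.991,22.991) -> (-26.627,16.627) [heading=135, draw]
  FD 12: (-26.627,16.627) -> (-35.113,25.113) [heading=135, draw]
]
PD: pen down
FD 3: (-35.113,25.113) -> (-37.234,27.234) [heading=135, draw]
LT 60: heading 135 -> 195
Final: pos=(-37.234,27.234), heading=195, 14 segment(s) drawn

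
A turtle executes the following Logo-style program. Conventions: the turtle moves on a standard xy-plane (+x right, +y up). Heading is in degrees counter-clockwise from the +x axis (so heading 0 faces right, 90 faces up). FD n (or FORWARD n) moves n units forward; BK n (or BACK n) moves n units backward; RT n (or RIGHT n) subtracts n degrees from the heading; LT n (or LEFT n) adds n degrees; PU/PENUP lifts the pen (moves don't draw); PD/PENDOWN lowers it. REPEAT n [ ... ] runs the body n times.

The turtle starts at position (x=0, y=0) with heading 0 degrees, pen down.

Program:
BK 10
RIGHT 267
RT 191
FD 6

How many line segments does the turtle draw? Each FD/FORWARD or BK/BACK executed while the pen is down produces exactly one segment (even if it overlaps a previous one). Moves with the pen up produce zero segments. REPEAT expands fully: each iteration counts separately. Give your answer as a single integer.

Answer: 2

Derivation:
Executing turtle program step by step:
Start: pos=(0,0), heading=0, pen down
BK 10: (0,0) -> (-10,0) [heading=0, draw]
RT 267: heading 0 -> 93
RT 191: heading 93 -> 262
FD 6: (-10,0) -> (-10.835,-5.942) [heading=262, draw]
Final: pos=(-10.835,-5.942), heading=262, 2 segment(s) drawn
Segments drawn: 2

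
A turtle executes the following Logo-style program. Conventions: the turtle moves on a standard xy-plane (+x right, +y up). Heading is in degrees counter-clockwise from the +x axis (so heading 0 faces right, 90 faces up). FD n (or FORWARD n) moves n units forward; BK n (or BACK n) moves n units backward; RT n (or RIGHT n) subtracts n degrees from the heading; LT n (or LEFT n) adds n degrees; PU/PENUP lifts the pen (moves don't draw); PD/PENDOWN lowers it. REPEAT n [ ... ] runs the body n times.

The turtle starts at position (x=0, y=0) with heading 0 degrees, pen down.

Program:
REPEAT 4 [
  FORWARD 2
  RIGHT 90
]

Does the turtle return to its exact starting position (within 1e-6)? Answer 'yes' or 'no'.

Executing turtle program step by step:
Start: pos=(0,0), heading=0, pen down
REPEAT 4 [
  -- iteration 1/4 --
  FD 2: (0,0) -> (2,0) [heading=0, draw]
  RT 90: heading 0 -> 270
  -- iteration 2/4 --
  FD 2: (2,0) -> (2,-2) [heading=270, draw]
  RT 90: heading 270 -> 180
  -- iteration 3/4 --
  FD 2: (2,-2) -> (0,-2) [heading=180, draw]
  RT 90: heading 180 -> 90
  -- iteration 4/4 --
  FD 2: (0,-2) -> (0,0) [heading=90, draw]
  RT 90: heading 90 -> 0
]
Final: pos=(0,0), heading=0, 4 segment(s) drawn

Start position: (0, 0)
Final position: (0, 0)
Distance = 0; < 1e-6 -> CLOSED

Answer: yes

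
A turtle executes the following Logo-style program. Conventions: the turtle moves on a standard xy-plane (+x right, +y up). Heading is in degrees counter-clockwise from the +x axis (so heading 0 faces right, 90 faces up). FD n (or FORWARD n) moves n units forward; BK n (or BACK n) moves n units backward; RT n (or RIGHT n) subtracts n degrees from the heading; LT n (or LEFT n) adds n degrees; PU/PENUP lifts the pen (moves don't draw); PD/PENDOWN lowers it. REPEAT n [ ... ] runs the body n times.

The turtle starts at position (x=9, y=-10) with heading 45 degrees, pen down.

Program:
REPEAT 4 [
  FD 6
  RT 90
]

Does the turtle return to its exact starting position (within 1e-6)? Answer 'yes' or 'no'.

Executing turtle program step by step:
Start: pos=(9,-10), heading=45, pen down
REPEAT 4 [
  -- iteration 1/4 --
  FD 6: (9,-10) -> (13.243,-5.757) [heading=45, draw]
  RT 90: heading 45 -> 315
  -- iteration 2/4 --
  FD 6: (13.243,-5.757) -> (17.485,-10) [heading=315, draw]
  RT 90: heading 315 -> 225
  -- iteration 3/4 --
  FD 6: (17.485,-10) -> (13.243,-14.243) [heading=225, draw]
  RT 90: heading 225 -> 135
  -- iteration 4/4 --
  FD 6: (13.243,-14.243) -> (9,-10) [heading=135, draw]
  RT 90: heading 135 -> 45
]
Final: pos=(9,-10), heading=45, 4 segment(s) drawn

Start position: (9, -10)
Final position: (9, -10)
Distance = 0; < 1e-6 -> CLOSED

Answer: yes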